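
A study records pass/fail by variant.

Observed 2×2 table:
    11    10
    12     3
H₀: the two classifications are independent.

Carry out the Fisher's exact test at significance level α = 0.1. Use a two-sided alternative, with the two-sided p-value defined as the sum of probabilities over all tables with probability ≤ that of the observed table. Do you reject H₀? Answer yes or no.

reject H₀: no

Margins: r₁=21, r₂=15, c₁=23, c₂=13, n=36
p_obs = C(21,11)·C(15,12)/C(36,23); sum pmf over tables with pmf ≤ p_obs
p-value (two-sided) = 0.15896
At α=0.1: p ≥ α → fail to reject H₀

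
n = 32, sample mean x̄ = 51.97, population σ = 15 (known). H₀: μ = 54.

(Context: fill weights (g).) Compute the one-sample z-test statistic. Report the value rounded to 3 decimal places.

SE = σ/√n = 15/√32 = 2.6517
z = (x̄−μ₀)/SE = (51.97−54)/2.6517 = -0.7656

test statistic = -0.766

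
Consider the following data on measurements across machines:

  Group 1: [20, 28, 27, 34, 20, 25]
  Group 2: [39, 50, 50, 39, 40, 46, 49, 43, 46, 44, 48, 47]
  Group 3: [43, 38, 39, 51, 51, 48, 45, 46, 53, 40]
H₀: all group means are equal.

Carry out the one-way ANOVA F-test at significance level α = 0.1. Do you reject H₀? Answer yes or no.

reject H₀: yes

Group means [25.67, 45.08, 45.40], grand mean 41.036
SSB = Σnᵢ(x̄ᵢ−x̄)² = 1804.314; SSW = ΣΣ(x−x̄ᵢ)² = 582.650
MSB = 1804.314/2 = 902.1571; MSW = 582.650/25 = 23.3060
F = MSB/MSW = 38.7092
df = (2, 25)
p-value (upper-tail) = 0.00000
At α=0.1: p < α → reject H₀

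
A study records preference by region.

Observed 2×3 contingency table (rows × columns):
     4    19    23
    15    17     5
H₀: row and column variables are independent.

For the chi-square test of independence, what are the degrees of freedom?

df = (r−1)(c−1) = (2−1)·(3−1) = 2

degrees of freedom = 2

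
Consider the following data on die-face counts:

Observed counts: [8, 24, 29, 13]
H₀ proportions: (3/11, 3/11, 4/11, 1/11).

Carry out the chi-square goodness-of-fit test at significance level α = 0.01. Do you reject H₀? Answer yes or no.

reject H₀: yes

n = 74; E_i = n·p_i = [20.18, 20.18, 26.91, 6.73]
χ² = (8−20.18)²/20.18 + (24−20.18)²/20.18 + (29−26.91)²/26.91 + (13−6.73)²/6.73 = 14.0867
df = 3
p-value (upper-tail) = 0.00279
At α=0.01: p < α → reject H₀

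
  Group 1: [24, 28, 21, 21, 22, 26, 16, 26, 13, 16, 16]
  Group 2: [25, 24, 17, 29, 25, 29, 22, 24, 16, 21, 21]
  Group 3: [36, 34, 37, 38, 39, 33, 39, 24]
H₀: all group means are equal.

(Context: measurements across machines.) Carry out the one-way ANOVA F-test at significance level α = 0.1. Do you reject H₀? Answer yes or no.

Group means [20.82, 23.00, 35.00], grand mean 25.400
SSB = Σnᵢ(x̄ᵢ−x̄)² = 1031.564; SSW = ΣΣ(x−x̄ᵢ)² = 595.636
MSB = 1031.564/2 = 515.7818; MSW = 595.636/27 = 22.0606
F = MSB/MSW = 23.3802
df = (2, 27)
p-value (upper-tail) = 0.00000
At α=0.1: p < α → reject H₀

reject H₀: yes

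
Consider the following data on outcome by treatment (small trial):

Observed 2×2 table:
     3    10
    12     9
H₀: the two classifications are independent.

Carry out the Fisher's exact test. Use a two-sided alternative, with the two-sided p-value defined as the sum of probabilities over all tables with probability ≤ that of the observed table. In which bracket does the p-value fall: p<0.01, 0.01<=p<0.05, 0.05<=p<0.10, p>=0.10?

p-value bracket: 0.05<=p<0.10

Margins: r₁=13, r₂=21, c₁=15, c₂=19, n=34
p_obs = C(13,3)·C(21,12)/C(34,15); sum pmf over tables with pmf ≤ p_obs
p-value (two-sided) = 0.07899
→ bracket: 0.05<=p<0.10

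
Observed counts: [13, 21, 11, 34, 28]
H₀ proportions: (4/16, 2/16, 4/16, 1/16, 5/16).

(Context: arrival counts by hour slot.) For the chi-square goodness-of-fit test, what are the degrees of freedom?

df = k − 1 = 5 − 1 = 4

degrees of freedom = 4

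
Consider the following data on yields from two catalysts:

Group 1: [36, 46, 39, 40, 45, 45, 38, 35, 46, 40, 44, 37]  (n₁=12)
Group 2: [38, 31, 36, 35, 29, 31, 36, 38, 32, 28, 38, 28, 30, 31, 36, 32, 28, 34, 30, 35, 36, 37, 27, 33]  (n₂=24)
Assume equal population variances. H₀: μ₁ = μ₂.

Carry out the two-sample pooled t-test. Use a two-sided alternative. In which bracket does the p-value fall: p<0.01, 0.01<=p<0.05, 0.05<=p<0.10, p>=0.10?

p-value bracket: p<0.01

x̄₁=40.917, s₁=4.078, n₁=12
x̄₂=32.875, s₂=3.579, n₂=24
s_p² = [11·4.078² + 23·3.579²]/34 = 14.0453
SE = √(s_p²·(1/12+1/24)) = 1.3250
t = (40.917−32.875)/1.3250 = 6.0691
df = 34
p-value (two-sided) = 0.00000
→ bracket: p<0.01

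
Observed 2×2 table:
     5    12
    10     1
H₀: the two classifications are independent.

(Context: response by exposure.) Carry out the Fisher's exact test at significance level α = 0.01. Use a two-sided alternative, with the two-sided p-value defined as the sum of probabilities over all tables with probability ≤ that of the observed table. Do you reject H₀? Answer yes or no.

Margins: r₁=17, r₂=11, c₁=15, c₂=13, n=28
p_obs = C(17,5)·C(11,10)/C(28,15); sum pmf over tables with pmf ≤ p_obs
p-value (two-sided) = 0.00208
At α=0.01: p < α → reject H₀

reject H₀: yes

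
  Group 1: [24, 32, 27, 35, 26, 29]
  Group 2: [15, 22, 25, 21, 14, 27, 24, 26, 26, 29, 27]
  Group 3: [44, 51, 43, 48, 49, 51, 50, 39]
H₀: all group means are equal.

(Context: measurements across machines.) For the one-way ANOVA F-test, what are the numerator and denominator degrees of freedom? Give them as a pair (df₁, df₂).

degrees of freedom = [2, 22]

k = 3 groups, N = 25 total
df = (k−1, N−k) = (3−1, 25−3) = (2, 22)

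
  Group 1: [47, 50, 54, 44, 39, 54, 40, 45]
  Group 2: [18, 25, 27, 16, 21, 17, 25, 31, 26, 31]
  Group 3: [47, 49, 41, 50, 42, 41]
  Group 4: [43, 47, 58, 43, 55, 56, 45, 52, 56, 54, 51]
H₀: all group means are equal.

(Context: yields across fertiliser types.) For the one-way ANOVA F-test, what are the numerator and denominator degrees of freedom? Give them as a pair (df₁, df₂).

k = 4 groups, N = 35 total
df = (k−1, N−k) = (4−1, 35−4) = (3, 31)

degrees of freedom = [3, 31]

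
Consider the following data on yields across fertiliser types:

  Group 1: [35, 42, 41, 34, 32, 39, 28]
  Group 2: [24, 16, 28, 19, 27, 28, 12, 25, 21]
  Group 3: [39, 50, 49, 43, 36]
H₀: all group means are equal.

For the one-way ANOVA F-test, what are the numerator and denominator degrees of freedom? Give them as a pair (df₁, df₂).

k = 3 groups, N = 21 total
df = (k−1, N−k) = (3−1, 21−3) = (2, 18)

degrees of freedom = [2, 18]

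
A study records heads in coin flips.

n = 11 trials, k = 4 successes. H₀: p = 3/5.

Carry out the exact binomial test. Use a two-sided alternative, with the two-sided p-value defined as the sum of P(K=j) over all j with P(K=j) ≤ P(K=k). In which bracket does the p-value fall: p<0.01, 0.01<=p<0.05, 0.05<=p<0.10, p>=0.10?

Exact binomial: n=11, k=4, p₀=3/5=0.6000
P(X=j) = C(n,j)·p₀^j·(1−p₀)^(n−j); p = Σ P(X=j) over j with P(X=j) ≤ P(X=4)
p-value (two-sided) = 0.12959
→ bracket: p>=0.10

p-value bracket: p>=0.10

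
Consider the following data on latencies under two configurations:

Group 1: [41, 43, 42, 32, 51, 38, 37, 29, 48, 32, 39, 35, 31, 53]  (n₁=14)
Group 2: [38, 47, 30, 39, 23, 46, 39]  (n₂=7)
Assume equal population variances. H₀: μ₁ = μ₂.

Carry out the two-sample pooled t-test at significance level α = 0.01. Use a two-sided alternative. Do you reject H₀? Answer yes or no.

x̄₁=39.357, s₁=7.500, n₁=14
x̄₂=37.429, s₂=8.502, n₂=7
s_p² = [13·7.500² + 6·8.502²]/19 = 61.3120
SE = √(s_p²·(1/14+1/7)) = 3.6247
t = (39.357−37.429)/3.6247 = 0.5321
df = 19
p-value (two-sided) = 0.60085
At α=0.01: p ≥ α → fail to reject H₀

reject H₀: no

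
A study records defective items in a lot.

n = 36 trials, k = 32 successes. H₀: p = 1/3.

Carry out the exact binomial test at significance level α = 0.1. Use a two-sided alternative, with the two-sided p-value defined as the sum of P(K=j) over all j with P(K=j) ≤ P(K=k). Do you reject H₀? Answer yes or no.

reject H₀: yes

Exact binomial: n=36, k=32, p₀=1/3=0.3333
P(X=j) = C(n,j)·p₀^j·(1−p₀)^(n−j); p = Σ P(X=j) over j with P(X=j) ≤ P(X=32)
p-value (two-sided) = 0.00000
At α=0.1: p < α → reject H₀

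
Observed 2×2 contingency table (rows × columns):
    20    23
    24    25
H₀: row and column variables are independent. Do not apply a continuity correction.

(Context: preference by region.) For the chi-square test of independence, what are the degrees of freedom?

degrees of freedom = 1

df = (r−1)(c−1) = (2−1)·(2−1) = 1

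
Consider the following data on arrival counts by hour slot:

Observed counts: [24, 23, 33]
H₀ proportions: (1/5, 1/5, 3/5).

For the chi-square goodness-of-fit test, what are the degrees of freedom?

degrees of freedom = 2

df = k − 1 = 3 − 1 = 2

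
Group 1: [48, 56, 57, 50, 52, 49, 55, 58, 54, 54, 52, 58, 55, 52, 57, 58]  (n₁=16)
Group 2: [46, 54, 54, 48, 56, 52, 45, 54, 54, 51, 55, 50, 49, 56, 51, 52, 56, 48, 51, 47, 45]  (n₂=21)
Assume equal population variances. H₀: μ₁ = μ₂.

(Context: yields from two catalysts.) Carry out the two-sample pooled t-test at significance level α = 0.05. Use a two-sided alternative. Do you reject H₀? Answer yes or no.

reject H₀: yes

x̄₁=54.062, s₁=3.276, n₁=16
x̄₂=51.143, s₂=3.637, n₂=21
s_p² = [15·3.276² + 20·3.637²]/35 = 12.1574
SE = √(s_p²·(1/16+1/21)) = 1.1570
t = (54.062−51.143)/1.1570 = 2.5234
df = 35
p-value (two-sided) = 0.01632
At α=0.05: p < α → reject H₀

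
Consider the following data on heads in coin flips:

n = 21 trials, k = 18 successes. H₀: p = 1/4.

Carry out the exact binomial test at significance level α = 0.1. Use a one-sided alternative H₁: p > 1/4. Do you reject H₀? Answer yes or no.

reject H₀: yes

Exact binomial: n=21, k=18, p₀=1/4=0.2500
P(X≥18) from Σ C(n,i)·p₀^i·(1−p₀)^(n−i)
p-value (one-sided, H₁ greater) = 0.00000
At α=0.1: p < α → reject H₀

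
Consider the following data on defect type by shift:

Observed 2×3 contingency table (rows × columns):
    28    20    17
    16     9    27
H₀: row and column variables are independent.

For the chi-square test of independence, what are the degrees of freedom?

df = (r−1)(c−1) = (2−1)·(3−1) = 2

degrees of freedom = 2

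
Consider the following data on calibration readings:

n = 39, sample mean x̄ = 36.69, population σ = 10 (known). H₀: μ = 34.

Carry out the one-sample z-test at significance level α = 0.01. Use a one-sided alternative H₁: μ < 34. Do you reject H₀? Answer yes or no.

reject H₀: no

SE = σ/√n = 10/√39 = 1.6013
z = (x̄−μ₀)/SE = (36.69−34)/1.6013 = 1.6799
p-value (one-sided, H₁ less) = 0.95351
At α=0.01: p ≥ α → fail to reject H₀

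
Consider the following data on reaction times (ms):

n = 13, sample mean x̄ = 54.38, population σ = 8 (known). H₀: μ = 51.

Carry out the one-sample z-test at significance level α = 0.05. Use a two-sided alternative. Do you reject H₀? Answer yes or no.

SE = σ/√n = 8/√13 = 2.2188
z = (x̄−μ₀)/SE = (54.38−51)/2.2188 = 1.5233
p-value (two-sided) = 0.12767
At α=0.05: p ≥ α → fail to reject H₀

reject H₀: no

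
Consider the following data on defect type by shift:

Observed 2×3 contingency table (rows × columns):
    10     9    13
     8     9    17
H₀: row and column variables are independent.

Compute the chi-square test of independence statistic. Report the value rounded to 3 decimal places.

test statistic = 0.696

Row totals [32, 34], col totals [18, 18, 30], n=66
χ² = (10−8.73)²/8.73 + (9−8.73)²/8.73 + (13−14.55)²/14.55 + (8−9.27)²/9.27 + (9−9.27)²/9.27 + (17−15.45)²/15.45 = 0.6956
df = 2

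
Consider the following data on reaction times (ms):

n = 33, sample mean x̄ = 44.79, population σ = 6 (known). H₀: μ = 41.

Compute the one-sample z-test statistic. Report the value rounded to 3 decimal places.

test statistic = 3.629

SE = σ/√n = 6/√33 = 1.0445
z = (x̄−μ₀)/SE = (44.79−41)/1.0445 = 3.6286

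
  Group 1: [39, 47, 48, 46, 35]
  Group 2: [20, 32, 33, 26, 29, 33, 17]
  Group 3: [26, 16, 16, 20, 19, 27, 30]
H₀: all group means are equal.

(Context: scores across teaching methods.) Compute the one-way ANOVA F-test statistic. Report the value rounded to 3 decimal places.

test statistic = 18.832

Group means [43.00, 27.14, 22.00], grand mean 29.421
SSB = Σnᵢ(x̄ᵢ−x̄)² = 1343.774; SSW = ΣΣ(x−x̄ᵢ)² = 570.857
MSB = 1343.774/2 = 671.8872; MSW = 570.857/16 = 35.6786
F = MSB/MSW = 18.8317
df = (2, 16)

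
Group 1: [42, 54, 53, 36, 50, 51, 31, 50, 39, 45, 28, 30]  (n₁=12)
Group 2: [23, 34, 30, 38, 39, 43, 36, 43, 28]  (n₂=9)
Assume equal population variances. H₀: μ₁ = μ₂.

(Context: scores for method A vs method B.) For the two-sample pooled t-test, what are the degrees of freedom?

df = n₁ + n₂ − 2 = 12 + 9 − 2 = 19

degrees of freedom = 19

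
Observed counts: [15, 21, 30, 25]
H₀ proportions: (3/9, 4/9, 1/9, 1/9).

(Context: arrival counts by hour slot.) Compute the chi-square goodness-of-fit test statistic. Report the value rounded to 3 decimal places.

n = 91; E_i = n·p_i = [30.33, 40.44, 10.11, 10.11]
χ² = (15−30.33)²/30.33 + (21−40.44)²/40.44 + (30−10.11)²/10.11 + (25−10.11)²/10.11 = 78.1456
df = 3

test statistic = 78.146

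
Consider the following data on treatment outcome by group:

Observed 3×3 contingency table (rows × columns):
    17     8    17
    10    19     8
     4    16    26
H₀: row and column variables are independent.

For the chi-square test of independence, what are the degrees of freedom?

df = (r−1)(c−1) = (3−1)·(3−1) = 4

degrees of freedom = 4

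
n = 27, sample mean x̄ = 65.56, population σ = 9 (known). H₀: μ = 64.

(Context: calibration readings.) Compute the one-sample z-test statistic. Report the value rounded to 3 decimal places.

test statistic = 0.901

SE = σ/√n = 9/√27 = 1.7321
z = (x̄−μ₀)/SE = (65.56−64)/1.7321 = 0.9007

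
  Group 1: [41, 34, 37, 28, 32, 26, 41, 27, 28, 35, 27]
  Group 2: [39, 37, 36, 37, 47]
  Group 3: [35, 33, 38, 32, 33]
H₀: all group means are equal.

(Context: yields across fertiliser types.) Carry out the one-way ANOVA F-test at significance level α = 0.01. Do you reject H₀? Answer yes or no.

Group means [32.36, 39.20, 34.20], grand mean 34.429
SSB = Σnᵢ(x̄ᵢ−x̄)² = 160.997; SSW = ΣΣ(x−x̄ᵢ)² = 420.145
MSB = 160.997/2 = 80.4987; MSW = 420.145/18 = 23.3414
F = MSB/MSW = 3.4487
df = (2, 18)
p-value (upper-tail) = 0.05396
At α=0.01: p ≥ α → fail to reject H₀

reject H₀: no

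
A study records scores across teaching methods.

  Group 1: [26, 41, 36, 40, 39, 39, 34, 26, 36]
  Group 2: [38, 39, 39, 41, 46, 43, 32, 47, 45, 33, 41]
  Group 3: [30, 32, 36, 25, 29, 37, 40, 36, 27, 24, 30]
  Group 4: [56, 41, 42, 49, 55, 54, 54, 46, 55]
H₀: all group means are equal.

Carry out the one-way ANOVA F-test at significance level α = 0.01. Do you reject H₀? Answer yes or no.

Group means [35.22, 40.36, 31.45, 50.22], grand mean 38.975
SSB = Σnᵢ(x̄ᵢ−x̄)² = 1908.591; SSW = ΣΣ(x−x̄ᵢ)² = 1048.384
MSB = 1908.591/3 = 636.1971; MSW = 1048.384/36 = 29.1218
F = MSB/MSW = 21.8461
df = (3, 36)
p-value (upper-tail) = 0.00000
At α=0.01: p < α → reject H₀

reject H₀: yes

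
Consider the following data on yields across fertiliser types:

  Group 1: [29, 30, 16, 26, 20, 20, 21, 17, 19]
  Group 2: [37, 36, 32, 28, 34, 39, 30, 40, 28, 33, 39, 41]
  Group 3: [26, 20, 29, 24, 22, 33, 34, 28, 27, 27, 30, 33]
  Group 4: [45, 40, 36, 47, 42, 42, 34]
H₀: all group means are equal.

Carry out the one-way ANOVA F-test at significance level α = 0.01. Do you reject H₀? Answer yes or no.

Group means [22.00, 34.75, 27.75, 40.86], grand mean 30.850
SSB = Σnᵢ(x̄ᵢ−x̄)² = 1703.743; SSW = ΣΣ(x−x̄ᵢ)² = 783.357
MSB = 1703.743/3 = 567.9143; MSW = 783.357/36 = 21.7599
F = MSB/MSW = 26.0991
df = (3, 36)
p-value (upper-tail) = 0.00000
At α=0.01: p < α → reject H₀

reject H₀: yes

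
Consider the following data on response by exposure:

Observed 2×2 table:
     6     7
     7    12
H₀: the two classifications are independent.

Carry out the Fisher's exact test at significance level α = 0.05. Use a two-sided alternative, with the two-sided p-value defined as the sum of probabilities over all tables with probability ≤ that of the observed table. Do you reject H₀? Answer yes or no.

reject H₀: no

Margins: r₁=13, r₂=19, c₁=13, c₂=19, n=32
p_obs = C(13,6)·C(19,7)/C(32,13); sum pmf over tables with pmf ≤ p_obs
p-value (two-sided) = 0.71997
At α=0.05: p ≥ α → fail to reject H₀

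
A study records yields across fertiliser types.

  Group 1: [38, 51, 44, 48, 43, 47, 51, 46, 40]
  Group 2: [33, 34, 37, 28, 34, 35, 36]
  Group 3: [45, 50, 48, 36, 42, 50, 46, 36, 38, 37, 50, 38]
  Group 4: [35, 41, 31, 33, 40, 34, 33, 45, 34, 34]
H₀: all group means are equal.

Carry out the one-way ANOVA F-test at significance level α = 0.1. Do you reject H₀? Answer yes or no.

reject H₀: yes

Group means [45.33, 33.86, 43.00, 36.00], grand mean 40.026
SSB = Σnᵢ(x̄ᵢ−x̄)² = 788.117; SSW = ΣΣ(x−x̄ᵢ)² = 762.857
MSB = 788.117/3 = 262.7055; MSW = 762.857/34 = 22.4370
F = MSB/MSW = 11.7086
df = (3, 34)
p-value (upper-tail) = 0.00002
At α=0.1: p < α → reject H₀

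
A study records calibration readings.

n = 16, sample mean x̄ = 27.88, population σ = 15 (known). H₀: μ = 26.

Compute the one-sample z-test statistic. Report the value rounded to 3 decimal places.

test statistic = 0.501

SE = σ/√n = 15/√16 = 3.7500
z = (x̄−μ₀)/SE = (27.88−26)/3.7500 = 0.5013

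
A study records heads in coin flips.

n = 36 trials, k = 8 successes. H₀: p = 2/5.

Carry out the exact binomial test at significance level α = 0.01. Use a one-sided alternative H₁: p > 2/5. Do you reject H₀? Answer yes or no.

reject H₀: no

Exact binomial: n=36, k=8, p₀=2/5=0.4000
P(X≥8) from Σ C(n,i)·p₀^i·(1−p₀)^(n−i)
p-value (one-sided, H₁ greater) = 0.99254
At α=0.01: p ≥ α → fail to reject H₀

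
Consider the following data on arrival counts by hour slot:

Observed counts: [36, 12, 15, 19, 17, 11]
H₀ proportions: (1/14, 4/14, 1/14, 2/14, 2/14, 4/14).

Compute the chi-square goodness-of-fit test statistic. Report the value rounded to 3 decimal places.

n = 110; E_i = n·p_i = [7.86, 31.43, 7.86, 15.71, 15.71, 31.43]
χ² = (36−7.86)²/7.86 + (12−31.43)²/31.43 + (15−7.86)²/7.86 + (19−15.71)²/15.71 + (17−15.71)²/15.71 + (11−31.43)²/31.43 = 133.3773
df = 5

test statistic = 133.377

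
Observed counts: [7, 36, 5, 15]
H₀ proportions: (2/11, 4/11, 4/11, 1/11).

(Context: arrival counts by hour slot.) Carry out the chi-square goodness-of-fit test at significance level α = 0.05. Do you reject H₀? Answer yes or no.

n = 63; E_i = n·p_i = [11.45, 22.91, 22.91, 5.73]
χ² = (7−11.45)²/11.45 + (36−22.91)²/22.91 + (5−22.91)²/22.91 + (15−5.73)²/5.73 = 38.2262
df = 3
p-value (upper-tail) = 0.00000
At α=0.05: p < α → reject H₀

reject H₀: yes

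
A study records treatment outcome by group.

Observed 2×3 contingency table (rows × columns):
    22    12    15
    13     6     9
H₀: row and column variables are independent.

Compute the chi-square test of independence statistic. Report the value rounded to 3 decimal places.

test statistic = 0.094

Row totals [49, 28], col totals [35, 18, 24], n=77
χ² = (22−22.27)²/22.27 + (12−11.45)²/11.45 + (15−15.27)²/15.27 + (13−12.73)²/12.73 + (6−6.55)²/6.55 + (9−8.73)²/8.73 = 0.0940
df = 2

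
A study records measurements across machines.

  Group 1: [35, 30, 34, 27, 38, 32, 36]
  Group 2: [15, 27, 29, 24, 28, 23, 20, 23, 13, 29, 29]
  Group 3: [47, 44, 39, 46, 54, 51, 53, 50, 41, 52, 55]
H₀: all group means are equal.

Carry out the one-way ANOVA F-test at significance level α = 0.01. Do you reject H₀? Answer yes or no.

reject H₀: yes

Group means [33.14, 23.64, 48.36], grand mean 35.310
SSB = Σnᵢ(x̄ᵢ−x̄)² = 3406.259; SSW = ΣΣ(x−x̄ᵢ)² = 691.948
MSB = 3406.259/2 = 1703.1294; MSW = 691.948/26 = 26.6134
F = MSB/MSW = 63.9952
df = (2, 26)
p-value (upper-tail) = 0.00000
At α=0.01: p < α → reject H₀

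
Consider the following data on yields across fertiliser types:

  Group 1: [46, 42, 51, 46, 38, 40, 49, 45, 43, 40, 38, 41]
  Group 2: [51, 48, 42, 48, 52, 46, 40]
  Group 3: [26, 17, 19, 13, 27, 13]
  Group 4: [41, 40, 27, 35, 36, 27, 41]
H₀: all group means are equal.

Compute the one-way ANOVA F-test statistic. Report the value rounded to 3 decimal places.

test statistic = 39.086

Group means [43.25, 46.71, 19.17, 35.29], grand mean 37.750
SSB = Σnᵢ(x̄ᵢ−x̄)² = 3040.060; SSW = ΣΣ(x−x̄ᵢ)² = 725.940
MSB = 3040.060/3 = 1013.3532; MSW = 725.940/28 = 25.9264
F = MSB/MSW = 39.0857
df = (3, 28)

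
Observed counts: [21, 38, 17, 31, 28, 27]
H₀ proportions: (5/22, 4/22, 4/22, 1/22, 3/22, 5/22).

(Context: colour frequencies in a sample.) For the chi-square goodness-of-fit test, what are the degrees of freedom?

df = k − 1 = 6 − 1 = 5

degrees of freedom = 5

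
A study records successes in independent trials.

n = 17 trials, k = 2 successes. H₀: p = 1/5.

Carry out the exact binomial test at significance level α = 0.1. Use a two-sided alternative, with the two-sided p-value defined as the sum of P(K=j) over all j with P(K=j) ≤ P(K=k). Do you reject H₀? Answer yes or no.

Exact binomial: n=17, k=2, p₀=1/5=0.2000
P(X=j) = C(n,j)·p₀^j·(1−p₀)^(n−j); p = Σ P(X=j) over j with P(X=j) ≤ P(X=2)
p-value (two-sided) = 0.55140
At α=0.1: p ≥ α → fail to reject H₀

reject H₀: no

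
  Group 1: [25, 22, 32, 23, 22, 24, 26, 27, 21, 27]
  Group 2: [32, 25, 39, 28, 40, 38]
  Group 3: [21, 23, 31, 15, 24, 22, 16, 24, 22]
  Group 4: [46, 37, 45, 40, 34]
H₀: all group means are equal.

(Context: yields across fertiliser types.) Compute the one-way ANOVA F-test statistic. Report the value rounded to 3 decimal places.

Group means [24.90, 33.67, 22.00, 40.40], grand mean 28.367
SSB = Σnᵢ(x̄ᵢ−x̄)² = 1377.533; SSW = ΣΣ(x−x̄ᵢ)² = 575.433
MSB = 1377.533/3 = 459.1778; MSW = 575.433/26 = 22.1321
F = MSB/MSW = 20.7472
df = (3, 26)

test statistic = 20.747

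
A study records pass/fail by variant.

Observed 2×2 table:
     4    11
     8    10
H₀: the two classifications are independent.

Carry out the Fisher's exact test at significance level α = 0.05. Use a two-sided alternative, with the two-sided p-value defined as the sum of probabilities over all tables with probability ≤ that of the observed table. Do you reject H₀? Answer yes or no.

Margins: r₁=15, r₂=18, c₁=12, c₂=21, n=33
p_obs = C(15,4)·C(18,8)/C(33,12); sum pmf over tables with pmf ≤ p_obs
p-value (two-sided) = 0.46880
At α=0.05: p ≥ α → fail to reject H₀

reject H₀: no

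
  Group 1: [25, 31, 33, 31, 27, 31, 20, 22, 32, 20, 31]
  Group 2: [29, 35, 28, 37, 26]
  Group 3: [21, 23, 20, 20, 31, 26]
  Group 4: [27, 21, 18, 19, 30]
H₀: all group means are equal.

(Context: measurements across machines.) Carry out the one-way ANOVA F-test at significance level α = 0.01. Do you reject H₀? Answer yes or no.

Group means [27.55, 31.00, 23.50, 23.00], grand mean 26.444
SSB = Σnᵢ(x̄ᵢ−x̄)² = 228.439; SSW = ΣΣ(x−x̄ᵢ)² = 542.227
MSB = 228.439/3 = 76.1465; MSW = 542.227/23 = 23.5751
F = MSB/MSW = 3.2300
df = (3, 23)
p-value (upper-tail) = 0.04105
At α=0.01: p ≥ α → fail to reject H₀

reject H₀: no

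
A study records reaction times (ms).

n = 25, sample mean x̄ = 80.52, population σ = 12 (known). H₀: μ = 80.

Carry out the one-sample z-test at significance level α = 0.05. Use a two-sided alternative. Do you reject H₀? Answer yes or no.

SE = σ/√n = 12/√25 = 2.4000
z = (x̄−μ₀)/SE = (80.52−80)/2.4000 = 0.2167
p-value (two-sided) = 0.82847
At α=0.05: p ≥ α → fail to reject H₀

reject H₀: no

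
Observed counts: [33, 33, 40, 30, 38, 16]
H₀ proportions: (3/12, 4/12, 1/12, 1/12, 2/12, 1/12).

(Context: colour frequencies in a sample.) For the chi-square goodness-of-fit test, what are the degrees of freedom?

df = k − 1 = 6 − 1 = 5

degrees of freedom = 5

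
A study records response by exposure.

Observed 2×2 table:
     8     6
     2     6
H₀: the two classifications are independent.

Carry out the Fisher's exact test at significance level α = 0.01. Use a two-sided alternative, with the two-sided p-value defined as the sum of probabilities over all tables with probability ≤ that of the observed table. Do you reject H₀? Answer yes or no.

Margins: r₁=14, r₂=8, c₁=10, c₂=12, n=22
p_obs = C(14,8)·C(8,2)/C(22,10); sum pmf over tables with pmf ≤ p_obs
p-value (two-sided) = 0.20433
At α=0.01: p ≥ α → fail to reject H₀

reject H₀: no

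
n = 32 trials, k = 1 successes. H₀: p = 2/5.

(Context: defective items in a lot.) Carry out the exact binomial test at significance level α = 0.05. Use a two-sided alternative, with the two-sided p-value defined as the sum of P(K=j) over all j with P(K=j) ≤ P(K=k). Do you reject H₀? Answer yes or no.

reject H₀: yes

Exact binomial: n=32, k=1, p₀=2/5=0.4000
P(X=j) = C(n,j)·p₀^j·(1−p₀)^(n−j); p = Σ P(X=j) over j with P(X=j) ≤ P(X=1)
p-value (two-sided) = 0.00000
At α=0.05: p < α → reject H₀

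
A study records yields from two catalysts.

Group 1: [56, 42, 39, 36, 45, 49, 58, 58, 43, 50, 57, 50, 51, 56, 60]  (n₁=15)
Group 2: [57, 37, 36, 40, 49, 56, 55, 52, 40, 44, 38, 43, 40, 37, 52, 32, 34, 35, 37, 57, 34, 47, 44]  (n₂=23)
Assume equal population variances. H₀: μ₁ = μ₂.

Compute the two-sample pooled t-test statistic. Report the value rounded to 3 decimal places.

test statistic = 2.535

x̄₁=50.000, s₁=7.588, n₁=15
x̄₂=43.304, s₂=8.188, n₂=23
s_p² = [14·7.588² + 22·8.188²]/36 = 63.3575
SE = √(s_p²·(1/15+1/23)) = 2.6417
t = (50.000−43.304)/2.6417 = 2.5346
df = 36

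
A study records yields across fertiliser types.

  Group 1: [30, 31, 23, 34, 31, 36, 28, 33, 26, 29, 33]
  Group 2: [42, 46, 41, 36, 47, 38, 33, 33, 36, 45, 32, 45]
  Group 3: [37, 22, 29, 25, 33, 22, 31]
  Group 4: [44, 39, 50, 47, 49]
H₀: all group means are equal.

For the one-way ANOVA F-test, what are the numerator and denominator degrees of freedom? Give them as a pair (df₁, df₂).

degrees of freedom = [3, 31]

k = 4 groups, N = 35 total
df = (k−1, N−k) = (4−1, 35−4) = (3, 31)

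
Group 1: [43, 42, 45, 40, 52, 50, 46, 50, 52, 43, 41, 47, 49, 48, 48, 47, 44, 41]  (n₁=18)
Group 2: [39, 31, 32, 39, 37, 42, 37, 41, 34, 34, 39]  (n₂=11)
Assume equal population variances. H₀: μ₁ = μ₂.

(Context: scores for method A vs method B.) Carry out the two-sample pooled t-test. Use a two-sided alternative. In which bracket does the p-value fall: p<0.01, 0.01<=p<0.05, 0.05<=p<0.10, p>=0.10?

p-value bracket: p<0.01

x̄₁=46.000, s₁=3.819, n₁=18
x̄₂=36.818, s₂=3.628, n₂=11
s_p² = [17·3.819² + 10·3.628²]/27 = 14.0606
SE = √(s_p²·(1/18+1/11)) = 1.4351
t = (46.000−36.818)/1.4351 = 6.3982
df = 27
p-value (two-sided) = 0.00000
→ bracket: p<0.01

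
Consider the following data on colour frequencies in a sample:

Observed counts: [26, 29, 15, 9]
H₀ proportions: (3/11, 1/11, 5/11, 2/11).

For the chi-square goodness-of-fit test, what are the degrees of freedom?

degrees of freedom = 3

df = k − 1 = 4 − 1 = 3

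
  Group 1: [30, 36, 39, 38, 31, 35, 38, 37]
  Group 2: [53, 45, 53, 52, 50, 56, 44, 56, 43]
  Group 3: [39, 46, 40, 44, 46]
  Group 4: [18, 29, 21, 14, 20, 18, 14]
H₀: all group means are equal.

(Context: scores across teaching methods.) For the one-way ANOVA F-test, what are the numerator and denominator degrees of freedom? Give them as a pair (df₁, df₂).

k = 4 groups, N = 29 total
df = (k−1, N−k) = (4−1, 29−4) = (3, 25)

degrees of freedom = [3, 25]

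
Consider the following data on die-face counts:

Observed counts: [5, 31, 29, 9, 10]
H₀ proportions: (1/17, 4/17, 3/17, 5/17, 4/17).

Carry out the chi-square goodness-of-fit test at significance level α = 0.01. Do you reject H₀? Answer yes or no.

n = 84; E_i = n·p_i = [4.94, 19.76, 14.82, 24.71, 19.76]
χ² = (5−4.94)²/4.94 + (31−19.76)²/19.76 + (29−14.82)²/14.82 + (9−24.71)²/24.71 + (10−19.76)²/19.76 = 34.7538
df = 4
p-value (upper-tail) = 0.00000
At α=0.01: p < α → reject H₀

reject H₀: yes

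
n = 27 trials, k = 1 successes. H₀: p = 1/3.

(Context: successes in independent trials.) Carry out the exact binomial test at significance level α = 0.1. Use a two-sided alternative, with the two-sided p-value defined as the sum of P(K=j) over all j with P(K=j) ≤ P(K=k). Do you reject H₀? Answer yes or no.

Exact binomial: n=27, k=1, p₀=1/3=0.3333
P(X=j) = C(n,j)·p₀^j·(1−p₀)^(n−j); p = Σ P(X=j) over j with P(X=j) ≤ P(X=1)
p-value (two-sided) = 0.00035
At α=0.1: p < α → reject H₀

reject H₀: yes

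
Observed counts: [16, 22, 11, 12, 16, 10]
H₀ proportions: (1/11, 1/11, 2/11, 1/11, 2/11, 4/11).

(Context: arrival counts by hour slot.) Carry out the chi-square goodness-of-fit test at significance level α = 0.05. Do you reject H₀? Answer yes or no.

n = 87; E_i = n·p_i = [7.91, 7.91, 15.82, 7.91, 15.82, 31.64]
χ² = (16−7.91)²/7.91 + (22−7.91)²/7.91 + (11−15.82)²/15.82 + (12−7.91)²/7.91 + (16−15.82)²/15.82 + (10−31.64)²/31.64 = 51.7644
df = 5
p-value (upper-tail) = 0.00000
At α=0.05: p < α → reject H₀

reject H₀: yes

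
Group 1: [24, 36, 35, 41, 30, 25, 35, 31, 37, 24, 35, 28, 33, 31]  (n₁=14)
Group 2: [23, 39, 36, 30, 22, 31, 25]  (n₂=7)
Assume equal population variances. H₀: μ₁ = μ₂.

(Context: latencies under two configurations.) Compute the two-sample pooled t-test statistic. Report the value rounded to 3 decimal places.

test statistic = 0.905

x̄₁=31.786, s₁=5.177, n₁=14
x̄₂=29.429, s₂=6.503, n₂=7
s_p² = [13·5.177² + 6·6.503²]/19 = 31.6880
SE = √(s_p²·(1/14+1/7)) = 2.6058
t = (31.786−29.429)/2.6058 = 0.9046
df = 19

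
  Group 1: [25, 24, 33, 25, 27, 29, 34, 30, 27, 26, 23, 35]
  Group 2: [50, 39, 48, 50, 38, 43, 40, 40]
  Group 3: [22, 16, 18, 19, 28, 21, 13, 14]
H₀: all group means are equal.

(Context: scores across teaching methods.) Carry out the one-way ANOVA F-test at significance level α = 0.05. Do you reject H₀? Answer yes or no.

Group means [28.17, 43.50, 18.88], grand mean 29.893
SSB = Σnᵢ(x̄ᵢ−x̄)² = 2488.137; SSW = ΣΣ(x−x̄ᵢ)² = 524.542
MSB = 2488.137/2 = 1244.0685; MSW = 524.542/25 = 20.9817
F = MSB/MSW = 59.2931
df = (2, 25)
p-value (upper-tail) = 0.00000
At α=0.05: p < α → reject H₀

reject H₀: yes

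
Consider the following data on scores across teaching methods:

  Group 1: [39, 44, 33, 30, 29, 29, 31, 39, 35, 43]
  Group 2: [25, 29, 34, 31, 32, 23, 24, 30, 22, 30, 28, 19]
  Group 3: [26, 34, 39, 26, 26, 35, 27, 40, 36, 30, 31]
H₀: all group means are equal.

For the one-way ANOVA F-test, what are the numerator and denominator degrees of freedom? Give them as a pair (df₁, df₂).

k = 3 groups, N = 33 total
df = (k−1, N−k) = (3−1, 33−3) = (2, 30)

degrees of freedom = [2, 30]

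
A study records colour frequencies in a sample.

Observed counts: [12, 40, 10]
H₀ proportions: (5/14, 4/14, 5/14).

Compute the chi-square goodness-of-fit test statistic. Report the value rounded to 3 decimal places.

test statistic = 39.342

n = 62; E_i = n·p_i = [22.14, 17.71, 22.14]
χ² = (12−22.14)²/22.14 + (40−17.71)²/17.71 + (10−22.14)²/22.14 = 39.3419
df = 2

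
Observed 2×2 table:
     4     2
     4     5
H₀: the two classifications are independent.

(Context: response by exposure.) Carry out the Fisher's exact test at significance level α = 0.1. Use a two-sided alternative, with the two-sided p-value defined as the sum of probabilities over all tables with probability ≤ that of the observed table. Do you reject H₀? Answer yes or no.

Margins: r₁=6, r₂=9, c₁=8, c₂=7, n=15
p_obs = C(6,4)·C(9,4)/C(15,8); sum pmf over tables with pmf ≤ p_obs
p-value (two-sided) = 0.60839
At α=0.1: p ≥ α → fail to reject H₀

reject H₀: no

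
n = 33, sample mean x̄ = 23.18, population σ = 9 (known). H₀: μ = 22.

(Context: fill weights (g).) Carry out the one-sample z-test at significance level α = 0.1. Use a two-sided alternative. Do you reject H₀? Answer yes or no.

SE = σ/√n = 9/√33 = 1.5667
z = (x̄−μ₀)/SE = (23.18−22)/1.5667 = 0.7532
p-value (two-sided) = 0.45134
At α=0.1: p ≥ α → fail to reject H₀

reject H₀: no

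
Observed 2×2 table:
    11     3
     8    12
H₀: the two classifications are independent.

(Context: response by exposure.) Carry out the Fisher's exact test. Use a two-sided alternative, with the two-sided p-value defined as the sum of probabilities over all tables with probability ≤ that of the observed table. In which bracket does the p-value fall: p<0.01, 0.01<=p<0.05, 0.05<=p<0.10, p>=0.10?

p-value bracket: 0.01<=p<0.05

Margins: r₁=14, r₂=20, c₁=19, c₂=15, n=34
p_obs = C(14,11)·C(20,8)/C(34,19); sum pmf over tables with pmf ≤ p_obs
p-value (two-sided) = 0.03818
→ bracket: 0.01<=p<0.05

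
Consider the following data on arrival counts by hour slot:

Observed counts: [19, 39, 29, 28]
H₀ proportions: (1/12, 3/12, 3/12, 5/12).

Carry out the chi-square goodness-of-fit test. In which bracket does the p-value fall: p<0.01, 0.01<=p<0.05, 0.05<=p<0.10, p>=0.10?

n = 115; E_i = n·p_i = [9.58, 28.75, 28.75, 47.92]
χ² = (19−9.58)²/9.58 + (39−28.75)²/28.75 + (29−28.75)²/28.75 + (28−47.92)²/47.92 = 21.1878
df = 3
p-value (upper-tail) = 0.00010
→ bracket: p<0.01

p-value bracket: p<0.01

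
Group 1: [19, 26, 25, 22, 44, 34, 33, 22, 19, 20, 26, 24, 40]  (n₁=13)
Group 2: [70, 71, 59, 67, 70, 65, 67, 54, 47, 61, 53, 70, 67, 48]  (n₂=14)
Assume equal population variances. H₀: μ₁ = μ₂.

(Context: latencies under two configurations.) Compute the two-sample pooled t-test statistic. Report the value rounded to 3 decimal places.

x̄₁=27.231, s₁=8.084, n₁=13
x̄₂=62.071, s₂=8.471, n₂=14
s_p² = [12·8.084² + 13·8.471²]/25 = 68.6895
SE = √(s_p²·(1/13+1/14)) = 3.1922
t = (27.231−62.071)/3.1922 = -10.9143
df = 25

test statistic = -10.914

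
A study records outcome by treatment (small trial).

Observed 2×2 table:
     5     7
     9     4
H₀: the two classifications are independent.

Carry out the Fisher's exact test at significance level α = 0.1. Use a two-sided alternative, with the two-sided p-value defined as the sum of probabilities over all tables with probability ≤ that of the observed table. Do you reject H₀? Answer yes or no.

Margins: r₁=12, r₂=13, c₁=14, c₂=11, n=25
p_obs = C(12,5)·C(13,9)/C(25,14); sum pmf over tables with pmf ≤ p_obs
p-value (two-sided) = 0.23774
At α=0.1: p ≥ α → fail to reject H₀

reject H₀: no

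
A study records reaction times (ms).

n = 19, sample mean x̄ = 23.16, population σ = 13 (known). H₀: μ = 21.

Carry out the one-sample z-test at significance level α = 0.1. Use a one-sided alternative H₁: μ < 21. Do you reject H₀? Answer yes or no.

SE = σ/√n = 13/√19 = 2.9824
z = (x̄−μ₀)/SE = (23.16−21)/2.9824 = 0.7242
p-value (one-sided, H₁ less) = 0.76554
At α=0.1: p ≥ α → fail to reject H₀

reject H₀: no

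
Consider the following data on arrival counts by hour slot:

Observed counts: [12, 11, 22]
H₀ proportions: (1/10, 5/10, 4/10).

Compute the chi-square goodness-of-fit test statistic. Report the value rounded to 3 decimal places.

test statistic = 19.267

n = 45; E_i = n·p_i = [4.50, 22.50, 18.00]
χ² = (12−4.50)²/4.50 + (11−22.50)²/22.50 + (22−18.00)²/18.00 = 19.2667
df = 2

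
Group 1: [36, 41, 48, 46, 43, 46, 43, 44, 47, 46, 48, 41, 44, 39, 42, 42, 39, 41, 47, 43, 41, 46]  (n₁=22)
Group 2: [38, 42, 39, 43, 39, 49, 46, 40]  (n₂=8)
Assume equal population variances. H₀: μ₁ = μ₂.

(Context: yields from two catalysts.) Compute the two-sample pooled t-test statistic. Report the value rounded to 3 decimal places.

test statistic = 0.943

x̄₁=43.318, s₁=3.213, n₁=22
x̄₂=42.000, s₂=3.854, n₂=8
s_p² = [21·3.213² + 7·3.854²]/28 = 11.4562
SE = √(s_p²·(1/22+1/8)) = 1.3974
t = (43.318−42.000)/1.3974 = 0.9433
df = 28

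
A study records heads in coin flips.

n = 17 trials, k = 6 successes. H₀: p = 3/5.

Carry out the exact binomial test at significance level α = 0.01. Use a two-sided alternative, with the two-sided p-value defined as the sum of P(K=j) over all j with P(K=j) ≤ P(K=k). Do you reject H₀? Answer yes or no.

reject H₀: no

Exact binomial: n=17, k=6, p₀=3/5=0.6000
P(X=j) = C(n,j)·p₀^j·(1−p₀)^(n−j); p = Σ P(X=j) over j with P(X=j) ≤ P(X=6)
p-value (two-sided) = 0.04713
At α=0.01: p ≥ α → fail to reject H₀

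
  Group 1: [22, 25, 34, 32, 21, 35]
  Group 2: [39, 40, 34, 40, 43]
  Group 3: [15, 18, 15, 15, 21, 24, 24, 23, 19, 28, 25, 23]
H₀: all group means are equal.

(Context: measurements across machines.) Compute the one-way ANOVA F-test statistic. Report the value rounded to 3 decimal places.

Group means [28.17, 39.20, 20.83], grand mean 26.739
SSB = Σnᵢ(x̄ᵢ−x̄)² = 1207.135; SSW = ΣΣ(x−x̄ᵢ)² = 449.300
MSB = 1207.135/2 = 603.5674; MSW = 449.300/20 = 22.4650
F = MSB/MSW = 26.8670
df = (2, 20)

test statistic = 26.867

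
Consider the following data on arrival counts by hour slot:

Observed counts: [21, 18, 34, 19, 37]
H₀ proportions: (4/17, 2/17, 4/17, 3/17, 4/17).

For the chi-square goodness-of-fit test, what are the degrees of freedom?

df = k − 1 = 5 − 1 = 4

degrees of freedom = 4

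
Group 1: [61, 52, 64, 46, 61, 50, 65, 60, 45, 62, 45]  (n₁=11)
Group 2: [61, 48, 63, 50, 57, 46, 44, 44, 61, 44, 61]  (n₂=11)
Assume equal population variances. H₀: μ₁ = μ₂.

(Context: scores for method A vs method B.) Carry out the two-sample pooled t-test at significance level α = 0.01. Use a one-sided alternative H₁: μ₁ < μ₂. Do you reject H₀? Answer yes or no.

reject H₀: no

x̄₁=55.545, s₁=7.992, n₁=11
x̄₂=52.636, s₂=7.953, n₂=11
s_p² = [10·7.992² + 10·7.953²]/20 = 63.5636
SE = √(s_p²·(1/11+1/11)) = 3.3996
t = (55.545−52.636)/3.3996 = 0.8557
df = 20
p-value (one-sided, H₁ less) = 0.79886
At α=0.01: p ≥ α → fail to reject H₀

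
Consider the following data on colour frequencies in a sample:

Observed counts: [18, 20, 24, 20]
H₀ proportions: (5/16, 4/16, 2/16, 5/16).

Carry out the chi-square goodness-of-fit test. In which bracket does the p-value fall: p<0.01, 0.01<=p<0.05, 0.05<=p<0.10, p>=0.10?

n = 82; E_i = n·p_i = [25.62, 20.50, 10.25, 25.62]
χ² = (18−25.62)²/25.62 + (20−20.50)²/20.50 + (24−10.25)²/10.25 + (20−25.62)²/25.62 = 21.9610
df = 3
p-value (upper-tail) = 0.00007
→ bracket: p<0.01

p-value bracket: p<0.01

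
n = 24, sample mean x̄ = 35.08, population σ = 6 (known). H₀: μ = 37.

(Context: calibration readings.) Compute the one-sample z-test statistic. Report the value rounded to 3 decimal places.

SE = σ/√n = 6/√24 = 1.2247
z = (x̄−μ₀)/SE = (35.08−37)/1.2247 = -1.5677

test statistic = -1.568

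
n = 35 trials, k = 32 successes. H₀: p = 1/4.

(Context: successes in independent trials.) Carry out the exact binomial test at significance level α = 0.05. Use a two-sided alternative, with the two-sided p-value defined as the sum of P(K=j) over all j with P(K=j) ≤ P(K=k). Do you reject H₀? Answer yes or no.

reject H₀: yes

Exact binomial: n=35, k=32, p₀=1/4=0.2500
P(X=j) = C(n,j)·p₀^j·(1−p₀)^(n−j); p = Σ P(X=j) over j with P(X=j) ≤ P(X=32)
p-value (two-sided) = 0.00000
At α=0.05: p < α → reject H₀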